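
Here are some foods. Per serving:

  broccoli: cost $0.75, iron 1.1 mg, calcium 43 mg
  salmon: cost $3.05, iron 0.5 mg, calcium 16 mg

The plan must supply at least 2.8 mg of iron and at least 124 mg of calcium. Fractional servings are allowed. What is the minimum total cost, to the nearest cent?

$2.16

broccoli only: max(2.8/1.1, 124/43) = 2.884 servings → $2.16.
salmon only: max(2.8/0.5, 124/16) = 7.75 servings → $23.64.
broccoli + salmon: the both-tight solution has a negative serving — not a feasible corner.
So the least-cost plan costs $2.16.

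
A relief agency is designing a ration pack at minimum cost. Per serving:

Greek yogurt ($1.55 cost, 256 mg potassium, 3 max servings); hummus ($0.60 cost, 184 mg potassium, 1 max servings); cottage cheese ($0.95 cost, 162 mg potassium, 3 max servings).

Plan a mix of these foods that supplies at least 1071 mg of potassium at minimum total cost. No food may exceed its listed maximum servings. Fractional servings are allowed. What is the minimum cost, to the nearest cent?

$5.88

Cost per mg of potassium: hummus $0.0033, cottage cheese $0.0059, Greek yogurt $0.0061.
Take 1 serving of hummus: +184.0 mg potassium for $0.60 (total $0.60, still need 887.0 mg).
Take 3 servings of cottage cheese: +486.0 mg potassium for $2.85 (total $3.45, still need 401.0 mg).
Take 1.566 servings of Greek yogurt: +401.0 mg potassium for $2.43 (total $5.88, still need 0.0 mg).
Filling from the cheapest source first is optimal under one linear minimum: $5.88.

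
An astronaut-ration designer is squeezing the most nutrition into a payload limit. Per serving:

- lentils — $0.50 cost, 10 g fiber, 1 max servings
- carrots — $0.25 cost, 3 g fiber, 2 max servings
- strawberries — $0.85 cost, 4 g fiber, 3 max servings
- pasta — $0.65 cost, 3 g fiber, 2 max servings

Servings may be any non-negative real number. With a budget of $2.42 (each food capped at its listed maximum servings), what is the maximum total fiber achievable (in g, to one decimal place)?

22.7 g

Fiber per dollar: lentils 20, carrots 12, strawberries 4.706, pasta 4.615.
Take 1 serving of lentils: spends $0.50, +10.0 g fiber (running total 10.0 g).
Take 2 servings of carrots: spends $0.50, +6.0 g fiber (running total 16.0 g).
Take 1.671 servings of strawberries: spends $1.42, +6.7 g fiber (running total 22.7 g).
Filling greedily by fiber-per-dollar is optimal for one linear limit, giving 22.7 g.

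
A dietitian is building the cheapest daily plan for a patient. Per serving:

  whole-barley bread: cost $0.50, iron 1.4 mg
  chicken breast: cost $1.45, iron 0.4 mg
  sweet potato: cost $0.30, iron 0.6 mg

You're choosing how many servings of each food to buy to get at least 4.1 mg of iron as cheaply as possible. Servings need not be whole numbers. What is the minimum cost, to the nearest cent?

$1.46

Cost per mg of iron: whole-barley bread $0.3571, sweet potato $0.5000, chicken breast $3.6250.
With no serving limits, use only whole-barley bread: 4.1 mg / 1.4 mg = 2.929 servings × $0.50 = $1.46.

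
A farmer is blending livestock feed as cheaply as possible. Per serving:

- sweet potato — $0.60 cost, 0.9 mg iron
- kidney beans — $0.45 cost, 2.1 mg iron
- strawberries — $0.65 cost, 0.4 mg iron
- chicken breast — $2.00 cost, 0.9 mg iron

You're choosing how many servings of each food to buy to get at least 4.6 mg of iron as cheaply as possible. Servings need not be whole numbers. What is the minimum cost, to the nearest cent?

$0.99

Cost per mg of iron: kidney beans $0.2143, sweet potato $0.6667, strawberries $1.6250, chicken breast $2.2222.
With no serving limits, use only kidney beans: 4.6 mg / 2.1 mg = 2.19 servings × $0.45 = $0.99.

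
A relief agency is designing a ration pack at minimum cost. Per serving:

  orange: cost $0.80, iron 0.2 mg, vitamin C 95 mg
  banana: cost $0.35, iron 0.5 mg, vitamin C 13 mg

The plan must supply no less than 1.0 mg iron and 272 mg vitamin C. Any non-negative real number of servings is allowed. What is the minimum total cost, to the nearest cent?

$2.51

An LP optimum is at a vertex; with two nutrient constraints at most two foods are used. Check each candidate.
orange only: max(1.0/0.2, 272/95) = 5 servings → $4.00.
banana only: max(1.0/0.5, 272/13) = 20.92 servings → $7.32.
orange + banana with both tight: 2.739 servings and 0.9042 servings → $2.51.
The minimum over all feasible corners is $2.51.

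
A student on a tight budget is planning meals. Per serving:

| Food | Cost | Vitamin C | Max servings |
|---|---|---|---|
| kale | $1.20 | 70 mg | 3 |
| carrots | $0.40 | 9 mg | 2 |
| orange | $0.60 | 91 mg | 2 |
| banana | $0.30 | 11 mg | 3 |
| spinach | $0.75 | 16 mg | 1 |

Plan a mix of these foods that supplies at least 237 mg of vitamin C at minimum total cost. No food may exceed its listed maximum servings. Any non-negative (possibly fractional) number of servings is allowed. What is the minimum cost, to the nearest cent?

Cost per mg of vitamin C: orange $0.0066, kale $0.0171, banana $0.0273, carrots $0.0444, spinach $0.0469.
Take 2 servings of orange: +182.0 mg vitamin C for $1.20 (total $1.20, still need 55.0 mg).
Take 0.7857 servings of kale: +55.0 mg vitamin C for $0.94 (total $2.14, still need 0.0 mg).
Greedy by cheapest-per-mg is optimal for a single linear constraint, so the minimum cost is $2.14.

$2.14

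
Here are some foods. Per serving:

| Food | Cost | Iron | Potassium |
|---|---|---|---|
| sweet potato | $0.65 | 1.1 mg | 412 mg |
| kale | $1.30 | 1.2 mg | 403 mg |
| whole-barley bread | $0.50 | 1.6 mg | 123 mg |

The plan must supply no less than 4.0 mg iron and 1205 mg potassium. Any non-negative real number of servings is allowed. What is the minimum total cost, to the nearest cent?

An LP optimum is at a vertex; with two nutrient constraints at most two foods are used. Check each candidate.
sweet potato only: max(4.0/1.1, 1205/412) = 3.636 servings → $2.36.
kale only: max(4.0/1.2, 1205/403) = 3.333 servings → $4.33.
whole-barley bread only: max(4.0/1.6, 1205/123) = 9.797 servings → $4.90.
sweet potato + kale with both targets exact would need a negative amount; discard.
sweet potato + whole-barley bread with both tight: 2.741 servings and 0.6156 servings → $2.09.
kale + whole-barley bread with both tight: 2.888 servings and 0.3339 servings → $3.92.
Cheapest feasible corner: $2.09.

$2.09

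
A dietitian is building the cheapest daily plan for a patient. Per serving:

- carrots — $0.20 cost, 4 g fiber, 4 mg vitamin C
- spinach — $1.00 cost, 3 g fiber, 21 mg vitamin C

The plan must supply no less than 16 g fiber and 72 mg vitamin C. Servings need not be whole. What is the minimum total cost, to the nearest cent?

With two linear requirements the optimum uses one or two foods; enumerate the corners.
carrots only: max(16/4, 72/4) = 18 servings → $3.60.
spinach only: max(16/3, 72/21) = 5.333 servings → $5.33.
carrots + spinach with both tight: 1.667 servings and 3.111 servings → $3.44.
Cheapest feasible corner: $3.44.

$3.44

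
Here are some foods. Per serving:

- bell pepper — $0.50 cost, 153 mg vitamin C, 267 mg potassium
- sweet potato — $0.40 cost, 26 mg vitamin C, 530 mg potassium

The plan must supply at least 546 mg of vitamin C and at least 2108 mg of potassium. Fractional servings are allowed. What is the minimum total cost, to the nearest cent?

An LP optimum is at a vertex; with two nutrient constraints at most two foods are used. Check each candidate.
bell pepper only: max(546/153, 2108/267) = 7.895 servings → $3.95.
sweet potato only: max(546/26, 2108/530) = 21 servings → $8.40.
bell pepper + sweet potato with both tight: 3.164 servings and 2.384 servings → $2.54.
So the least-cost plan costs $2.54.

$2.54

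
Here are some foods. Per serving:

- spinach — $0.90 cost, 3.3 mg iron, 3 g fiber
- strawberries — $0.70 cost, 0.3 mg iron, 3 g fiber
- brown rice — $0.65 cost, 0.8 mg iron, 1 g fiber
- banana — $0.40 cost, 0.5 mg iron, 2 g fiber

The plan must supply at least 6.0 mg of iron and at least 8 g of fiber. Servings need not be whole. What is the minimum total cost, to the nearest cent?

$2.07

spinach only: max(6.0/3.3, 8/3) = 2.667 servings → $2.40.
strawberries only: max(6.0/0.3, 8/3) = 20 servings → $14.00.
brown rice only: max(6.0/0.8, 8/1) = 8 servings → $5.20.
banana only: max(6.0/0.5, 8/2) = 12 servings → $4.80.
spinach + strawberries with both tight: 1.733 servings and 0.9333 servings → $2.21.
spinach + brown rice: the both-tight solution has a negative serving — not a feasible corner.
spinach + banana with both tight: 1.569 servings and 1.647 servings → $2.07.
strawberries + brown rice with both tight: 0.1905 servings and 7.429 servings → $4.96.
strawberries + banana: intersection lies outside the first quadrant.
brown rice + banana with both tight: 7.273 servings and 0.3636 servings → $4.87.
Cheapest feasible corner: $2.07.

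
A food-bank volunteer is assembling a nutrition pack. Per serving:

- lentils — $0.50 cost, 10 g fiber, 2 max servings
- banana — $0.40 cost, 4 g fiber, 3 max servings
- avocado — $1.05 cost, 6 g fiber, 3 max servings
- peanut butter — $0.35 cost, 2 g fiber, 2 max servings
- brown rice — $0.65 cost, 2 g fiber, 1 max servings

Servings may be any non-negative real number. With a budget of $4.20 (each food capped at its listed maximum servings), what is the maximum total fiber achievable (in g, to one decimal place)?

43.4 g

Fiber per dollar: lentils 20, banana 10, avocado 5.714, peanut butter 5.714, brown rice 3.077.
Take 2 servings of lentils: spends $1.00, +20.0 g fiber (running total 20.0 g).
Take 3 servings of banana: spends $1.20, +12.0 g fiber (running total 32.0 g).
Take 1.905 servings of avocado: spends $2.00, +11.4 g fiber (running total 43.4 g).
Greedy by best ratio exhausts the cost allowance optimally: 43.4 g.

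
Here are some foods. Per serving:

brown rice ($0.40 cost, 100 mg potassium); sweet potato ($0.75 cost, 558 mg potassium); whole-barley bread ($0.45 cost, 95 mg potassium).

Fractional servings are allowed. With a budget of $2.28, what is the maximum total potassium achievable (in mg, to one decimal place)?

Potassium per dollar: sweet potato 744, brown rice 250, whole-barley bread 211.1.
With no serving limits, spend the whole cost allowance on sweet potato: $2.28 / $0.75 × 558 mg = 1696.3 mg.

1696.3 mg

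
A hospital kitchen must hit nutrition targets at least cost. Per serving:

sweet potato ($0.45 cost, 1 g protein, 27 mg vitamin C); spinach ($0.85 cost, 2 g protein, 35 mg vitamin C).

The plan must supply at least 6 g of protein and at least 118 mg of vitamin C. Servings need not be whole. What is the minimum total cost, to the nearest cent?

Check every corner: each single food scaled to meet both minima, and each pair solved so both constraints bind.
sweet potato only: max(6/1, 118/27) = 6 servings → $2.70.
spinach only: max(6/2, 118/35) = 3.371 servings → $2.87.
sweet potato + spinach with both tight: 1.368 servings and 2.316 servings → $2.58.
Cheapest feasible corner: $2.58.

$2.58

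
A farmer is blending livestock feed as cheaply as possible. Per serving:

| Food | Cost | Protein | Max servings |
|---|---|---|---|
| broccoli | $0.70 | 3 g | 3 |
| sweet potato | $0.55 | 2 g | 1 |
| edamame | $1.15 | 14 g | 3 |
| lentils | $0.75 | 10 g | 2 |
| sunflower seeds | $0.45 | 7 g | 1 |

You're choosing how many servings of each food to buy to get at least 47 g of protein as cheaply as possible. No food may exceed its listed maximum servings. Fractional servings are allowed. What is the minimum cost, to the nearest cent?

$3.59

Cost per g of protein: sunflower seeds $0.0643, lentils $0.0750, edamame $0.0821, broccoli $0.2333, sweet potato $0.2750.
Take 1 serving of sunflower seeds: +7.0 g protein for $0.45 (total $0.45, still need 40.0 g).
Take 2 servings of lentils: +20.0 g protein for $1.50 (total $1.95, still need 20.0 g).
Take 1.429 servings of edamame: +20.0 g protein for $1.64 (total $3.59, still need 0.0 g).
Greedy by cheapest-per-g is optimal for a single linear constraint, so the minimum cost is $3.59.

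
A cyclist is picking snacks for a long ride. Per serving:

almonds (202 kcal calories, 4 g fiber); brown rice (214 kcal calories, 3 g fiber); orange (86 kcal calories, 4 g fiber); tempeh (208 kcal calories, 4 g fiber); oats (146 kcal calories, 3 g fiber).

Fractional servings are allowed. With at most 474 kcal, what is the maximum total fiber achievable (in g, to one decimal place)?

22.0 g

Fiber per kcal: orange 0.04651, oats 0.02055, almonds 0.0198, tempeh 0.01923, brown rice 0.01402.
With no serving limits, spend the whole calories allowance on orange: 474 kcal / 86 kcal × 4 g = 22.0 g.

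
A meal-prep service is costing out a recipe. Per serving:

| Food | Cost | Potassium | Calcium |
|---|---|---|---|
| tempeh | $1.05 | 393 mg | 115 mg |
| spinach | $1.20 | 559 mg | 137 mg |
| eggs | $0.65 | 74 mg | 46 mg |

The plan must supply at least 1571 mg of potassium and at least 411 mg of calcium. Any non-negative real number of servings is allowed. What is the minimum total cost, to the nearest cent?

Check every corner: each single food scaled to meet both minima, and each pair solved so both constraints bind.
tempeh only: max(1571/393, 411/115) = 3.997 servings → $4.20.
spinach only: max(1571/559, 411/137) = 3 servings → $3.60.
eggs only: max(1571/74, 411/46) = 21.23 servings → $13.80.
tempeh + spinach with both tight: 1.39 servings and 1.833 servings → $3.66.
tempeh + eggs: intersection lies outside the first quadrant.
spinach + eggs with both tight: 2.687 servings and 0.9323 servings → $3.83.
Cheapest feasible corner: $3.60.

$3.60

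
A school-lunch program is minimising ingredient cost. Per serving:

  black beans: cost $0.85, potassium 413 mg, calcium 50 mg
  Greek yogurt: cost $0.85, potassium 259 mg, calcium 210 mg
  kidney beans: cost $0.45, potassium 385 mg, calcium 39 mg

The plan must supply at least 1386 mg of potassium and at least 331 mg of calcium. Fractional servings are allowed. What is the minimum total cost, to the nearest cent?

$2.19

For a min-cost LP with two ≥-constraints, a basic feasible solution has at most two positive variables.
black beans only: max(1386/413, 331/50) = 6.62 servings → $5.63.
Greek yogurt only: max(1386/259, 331/210) = 5.351 servings → $4.55.
kidney beans only: max(1386/385, 331/39) = 8.487 servings → $3.82.
black beans + Greek yogurt with both tight: 2.783 servings and 0.9136 servings → $3.14.
black beans + kidney beans with both targets exact would need a negative amount; discard.
Greek yogurt + kidney beans with both tight: 1.037 servings and 2.902 servings → $2.19.
Cheapest feasible corner: $2.19.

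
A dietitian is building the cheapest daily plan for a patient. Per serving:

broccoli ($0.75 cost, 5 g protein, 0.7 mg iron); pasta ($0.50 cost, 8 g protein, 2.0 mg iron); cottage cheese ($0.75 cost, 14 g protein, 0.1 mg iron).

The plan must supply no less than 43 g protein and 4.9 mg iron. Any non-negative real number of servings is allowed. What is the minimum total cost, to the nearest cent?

The cheapest plan sits at a corner of the feasible region — with two constraints it uses at most two foods.
broccoli only: max(43/5, 4.9/0.7) = 8.6 servings → $6.45.
pasta only: max(43/8, 4.9/2.0) = 5.375 servings → $2.69.
cottage cheese only: max(43/14, 4.9/0.1) = 49 servings → $36.75.
broccoli + pasta with both targets exact would need a negative amount; discard.
broccoli + cottage cheese with both tight: 6.914 servings and 0.6022 servings → $5.64.
pasta + cottage cheese with both tight: 2.364 servings and 1.721 servings → $2.47.
So the least-cost plan costs $2.47.

$2.47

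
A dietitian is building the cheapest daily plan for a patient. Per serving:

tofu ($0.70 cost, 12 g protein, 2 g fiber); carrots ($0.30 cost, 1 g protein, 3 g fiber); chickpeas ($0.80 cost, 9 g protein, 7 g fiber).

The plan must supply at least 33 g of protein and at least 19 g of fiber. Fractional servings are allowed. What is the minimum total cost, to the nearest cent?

tofu only: max(33/12, 19/2) = 9.5 servings → $6.65.
carrots only: max(33/1, 19/3) = 33 servings → $9.90.
chickpeas only: max(33/9, 19/7) = 3.667 servings → $2.93.
tofu + carrots with both tight: 2.353 servings and 4.765 servings → $3.08.
tofu + chickpeas with both tight: 0.9091 servings and 2.455 servings → $2.60.
carrots + chickpeas: the both-tight solution has a negative serving — not a feasible corner.
The minimum over all feasible corners is $2.60.

$2.60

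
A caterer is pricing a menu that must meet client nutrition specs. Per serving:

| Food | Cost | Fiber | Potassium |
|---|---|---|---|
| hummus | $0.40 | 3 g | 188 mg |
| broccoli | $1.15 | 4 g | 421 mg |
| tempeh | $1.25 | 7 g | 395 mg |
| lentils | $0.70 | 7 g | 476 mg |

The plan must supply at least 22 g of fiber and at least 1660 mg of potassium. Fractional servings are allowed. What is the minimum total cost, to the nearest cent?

hummus only: max(22/3, 1660/188) = 8.83 servings → $3.53.
broccoli only: max(22/4, 1660/421) = 5.5 servings → $6.33.
tempeh only: max(22/7, 1660/395) = 4.203 servings → $5.25.
lentils only: max(22/7, 1660/476) = 3.487 servings → $2.44.
hummus + broccoli with both tight: 5.131 servings and 1.652 servings → $3.95.
hummus + tempeh: intersection lies outside the first quadrant.
hummus + lentils with both targets exact would need a negative amount; discard.
broccoli + tempeh with both tight: 2.143 servings and 1.918 servings → $4.86.
broccoli + lentils with both tight: 1.101 servings and 2.514 servings → $3.03.
tempeh + lentils: the both-tight solution has a negative serving — not a feasible corner.
The minimum over all feasible corners is $2.44.

$2.44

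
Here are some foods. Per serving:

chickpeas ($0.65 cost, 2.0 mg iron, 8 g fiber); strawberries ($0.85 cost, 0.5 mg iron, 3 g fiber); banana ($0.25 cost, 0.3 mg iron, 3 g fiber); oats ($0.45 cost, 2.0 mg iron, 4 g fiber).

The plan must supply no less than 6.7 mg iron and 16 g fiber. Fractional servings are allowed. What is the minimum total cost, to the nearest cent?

$1.64

chickpeas only: max(6.7/2.0, 16/8) = 3.35 servings → $2.18.
strawberries only: max(6.7/0.5, 16/3) = 13.4 servings → $11.39.
banana only: max(6.7/0.3, 16/3) = 22.33 servings → $5.58.
oats only: max(6.7/2.0, 16/4) = 4 servings → $1.80.
chickpeas + strawberries: intersection lies outside the first quadrant.
chickpeas + banana: the both-tight solution has a negative serving — not a feasible corner.
chickpeas + oats with both tight: 0.65 servings and 2.7 servings → $1.64.
strawberries + banana: the both-tight solution has a negative serving — not a feasible corner.
strawberries + oats with both tight: 1.3 servings and 3.025 servings → $2.47.
banana + oats with both tight: 1.083 servings and 3.188 servings → $1.71.
Cheapest feasible corner: $1.64.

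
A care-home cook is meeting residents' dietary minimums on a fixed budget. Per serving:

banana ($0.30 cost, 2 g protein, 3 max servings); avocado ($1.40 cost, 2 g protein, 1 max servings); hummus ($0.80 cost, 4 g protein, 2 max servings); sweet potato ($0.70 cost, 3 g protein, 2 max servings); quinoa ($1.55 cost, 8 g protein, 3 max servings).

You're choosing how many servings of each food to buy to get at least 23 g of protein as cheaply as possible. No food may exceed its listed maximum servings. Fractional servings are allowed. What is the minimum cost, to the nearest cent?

$4.19

Cost per g of protein: banana $0.1500, quinoa $0.1938, hummus $0.2000, sweet potato $0.2333, avocado $0.7000.
Take 3 servings of banana: +6.0 g protein for $0.90 (total $0.90, still need 17.0 g).
Take 2.125 servings of quinoa: +17.0 g protein for $3.29 (total $4.19, still need 0.0 g).
Greedy by cheapest-per-g is optimal for a single linear constraint, so the minimum cost is $4.19.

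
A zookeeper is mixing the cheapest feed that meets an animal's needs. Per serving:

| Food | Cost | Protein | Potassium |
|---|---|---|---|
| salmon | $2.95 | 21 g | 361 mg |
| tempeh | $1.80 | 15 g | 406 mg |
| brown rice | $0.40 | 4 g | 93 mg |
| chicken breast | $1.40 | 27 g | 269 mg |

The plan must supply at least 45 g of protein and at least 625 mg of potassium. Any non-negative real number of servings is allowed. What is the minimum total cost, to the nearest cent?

This is a tiny linear program; its minimum lies at a vertex of the feasible set. List the vertices and price them.
salmon only: max(45/21, 625/361) = 2.143 servings → $6.32.
tempeh only: max(45/15, 625/406) = 3 servings → $5.40.
brown rice only: max(45/4, 625/93) = 11.25 servings → $4.50.
chicken breast only: max(45/27, 625/269) = 2.323 servings → $3.25.
salmon + tempeh: the both-tight solution has a negative serving — not a feasible corner.
salmon + brown rice: the both-tight solution has a negative serving — not a feasible corner.
salmon + chicken breast with both tight: 1.164 servings and 0.7613 servings → $4.50.
tempeh + brown rice: the both-tight solution has a negative serving — not a feasible corner.
tempeh + chicken breast with both tight: 0.6886 servings and 1.284 servings → $3.04.
brown rice + chicken breast with both tight: 3.324 servings and 1.174 servings → $2.97.
Cheapest feasible corner: $2.97.

$2.97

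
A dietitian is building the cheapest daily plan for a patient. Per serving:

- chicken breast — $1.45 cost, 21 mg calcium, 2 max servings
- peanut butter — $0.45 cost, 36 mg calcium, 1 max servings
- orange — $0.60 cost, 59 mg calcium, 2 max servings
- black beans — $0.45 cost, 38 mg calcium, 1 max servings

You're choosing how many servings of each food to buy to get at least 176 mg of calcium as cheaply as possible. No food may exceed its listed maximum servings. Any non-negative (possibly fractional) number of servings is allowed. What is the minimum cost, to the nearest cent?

Cost per mg of calcium: orange $0.0102, black beans $0.0118, peanut butter $0.0125, chicken breast $0.0690.
Take 2 servings of orange: +118.0 mg calcium for $1.20 (total $1.20, still need 58.0 mg).
Take 1 serving of black beans: +38.0 mg calcium for $0.45 (total $1.65, still need 20.0 mg).
Take 0.5556 servings of peanut butter: +20.0 mg calcium for $0.25 (total $1.90, still need 0.0 mg).
Filling from the cheapest source first is optimal under one linear minimum: $1.90.

$1.90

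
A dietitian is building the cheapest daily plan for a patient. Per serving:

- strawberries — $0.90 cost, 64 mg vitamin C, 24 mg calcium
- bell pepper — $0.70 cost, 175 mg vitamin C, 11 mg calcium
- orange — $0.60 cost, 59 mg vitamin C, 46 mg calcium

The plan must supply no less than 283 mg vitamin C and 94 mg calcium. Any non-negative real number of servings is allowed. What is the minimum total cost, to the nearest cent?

For a min-cost LP with two ≥-constraints, a basic feasible solution has at most two positive variables.
strawberries only: max(283/64, 94/24) = 4.422 servings → $3.98.
bell pepper only: max(283/175, 94/11) = 8.545 servings → $5.98.
orange only: max(283/59, 94/46) = 4.797 servings → $2.88.
strawberries + bell pepper with both tight: 3.815 servings and 0.222 servings → $3.59.
strawberries + orange: intersection lies outside the first quadrant.
bell pepper + orange with both tight: 1.01 servings and 1.802 servings → $1.79.
So the least-cost plan costs $1.79.

$1.79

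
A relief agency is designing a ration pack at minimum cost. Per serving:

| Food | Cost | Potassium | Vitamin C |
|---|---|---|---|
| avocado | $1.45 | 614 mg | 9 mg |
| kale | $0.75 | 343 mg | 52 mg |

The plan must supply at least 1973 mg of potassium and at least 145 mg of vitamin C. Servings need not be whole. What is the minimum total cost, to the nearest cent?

$4.31

With two linear requirements the optimum uses one or two foods; enumerate the corners.
avocado only: max(1973/614, 145/9) = 16.11 servings → $23.36.
kale only: max(1973/343, 145/52) = 5.752 servings → $4.31.
avocado + kale with both tight: 1.833 servings and 2.471 servings → $4.51.
The minimum over all feasible corners is $4.31.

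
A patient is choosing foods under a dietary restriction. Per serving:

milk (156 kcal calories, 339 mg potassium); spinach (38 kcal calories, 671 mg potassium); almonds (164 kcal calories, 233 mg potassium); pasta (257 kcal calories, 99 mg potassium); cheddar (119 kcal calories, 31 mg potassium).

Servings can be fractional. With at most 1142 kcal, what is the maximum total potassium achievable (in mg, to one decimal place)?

Potassium per kcal: spinach 17.66, milk 2.173, almonds 1.421, pasta 0.3852, cheddar 0.2605.
With no serving limits, spend the whole calories allowance on spinach: 1142 kcal / 38 kcal × 671 mg = 20165.3 mg.

20165.3 mg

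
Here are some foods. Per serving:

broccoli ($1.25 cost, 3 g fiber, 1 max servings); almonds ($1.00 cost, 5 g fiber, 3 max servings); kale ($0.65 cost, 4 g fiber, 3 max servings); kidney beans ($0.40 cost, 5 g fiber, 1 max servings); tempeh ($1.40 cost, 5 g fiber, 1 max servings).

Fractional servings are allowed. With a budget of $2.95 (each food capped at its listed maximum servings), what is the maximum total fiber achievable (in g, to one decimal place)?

Fiber per dollar: kidney beans 12.5, kale 6.154, almonds 5, tempeh 3.571, broccoli 2.4.
Take 1 serving of kidney beans: spends $0.40, +5.0 g fiber (running total 5.0 g).
Take 3 servings of kale: spends $1.95, +12.0 g fiber (running total 17.0 g).
Take 0.6 servings of almonds: spends $0.60, +3.0 g fiber (running total 20.0 g).
Filling greedily by fiber-per-dollar is optimal for one linear limit, giving 20.0 g.

20.0 g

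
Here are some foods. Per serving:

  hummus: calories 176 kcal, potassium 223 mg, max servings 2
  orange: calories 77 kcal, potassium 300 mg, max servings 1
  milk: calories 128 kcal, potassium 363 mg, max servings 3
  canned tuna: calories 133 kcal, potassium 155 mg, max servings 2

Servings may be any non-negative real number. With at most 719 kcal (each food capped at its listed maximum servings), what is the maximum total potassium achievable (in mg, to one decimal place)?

Potassium per kcal: orange 3.896, milk 2.836, hummus 1.267, canned tuna 1.165.
Take 1 serving of orange: uses 77 kcal, +300.0 mg potassium (running total 300.0 mg).
Take 3 servings of milk: uses 384 kcal, +1089.0 mg potassium (running total 1389.0 mg).
Take 1.466 servings of hummus: uses 258 kcal, +326.9 mg potassium (running total 1715.9 mg).
Filling greedily by potassium-per-kcal is optimal for one linear limit, giving 1715.9 mg.

1715.9 mg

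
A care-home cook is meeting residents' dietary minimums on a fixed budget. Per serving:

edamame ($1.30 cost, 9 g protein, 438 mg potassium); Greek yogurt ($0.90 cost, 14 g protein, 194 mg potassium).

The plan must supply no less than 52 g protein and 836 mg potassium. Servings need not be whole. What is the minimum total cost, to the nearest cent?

$3.61

This is a tiny linear program; its minimum lies at a vertex of the feasible set. List the vertices and price them.
edamame only: max(52/9, 836/438) = 5.778 servings → $7.51.
Greek yogurt only: max(52/14, 836/194) = 4.309 servings → $3.88.
edamame + Greek yogurt with both tight: 0.3684 servings and 3.477 servings → $3.61.
Cheapest feasible corner: $3.61.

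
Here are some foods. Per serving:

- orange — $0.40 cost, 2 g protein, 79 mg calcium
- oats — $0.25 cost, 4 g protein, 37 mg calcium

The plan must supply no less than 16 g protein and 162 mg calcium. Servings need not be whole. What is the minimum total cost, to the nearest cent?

$1.06

The cheapest plan sits at a corner of the feasible region — with two constraints it uses at most two foods.
orange only: max(16/2, 162/79) = 8 servings → $3.20.
oats only: max(16/4, 162/37) = 4.378 servings → $1.09.
orange + oats with both tight: 0.2314 servings and 3.884 servings → $1.06.
So the least-cost plan costs $1.06.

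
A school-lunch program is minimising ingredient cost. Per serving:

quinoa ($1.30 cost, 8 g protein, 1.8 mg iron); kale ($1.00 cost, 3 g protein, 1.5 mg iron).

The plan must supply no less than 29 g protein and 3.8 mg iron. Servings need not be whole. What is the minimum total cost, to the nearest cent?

With two linear requirements the optimum uses one or two foods; enumerate the corners.
quinoa only: max(29/8, 3.8/1.8) = 3.625 servings → $4.71.
kale only: max(29/3, 3.8/1.5) = 9.667 servings → $9.67.
quinoa + kale: intersection lies outside the first quadrant.
Cheapest feasible corner: $4.71.

$4.71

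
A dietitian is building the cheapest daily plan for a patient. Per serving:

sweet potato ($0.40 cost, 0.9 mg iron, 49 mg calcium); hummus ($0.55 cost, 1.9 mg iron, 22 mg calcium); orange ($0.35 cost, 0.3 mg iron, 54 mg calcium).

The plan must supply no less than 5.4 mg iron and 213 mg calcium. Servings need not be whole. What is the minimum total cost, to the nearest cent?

$2.11

sweet potato only: max(5.4/0.9, 213/49) = 6 servings → $2.40.
hummus only: max(5.4/1.9, 213/22) = 9.682 servings → $5.33.
orange only: max(5.4/0.3, 213/54) = 18 servings → $6.30.
sweet potato + hummus with both tight: 3.9 servings and 0.9945 servings → $2.11.
sweet potato + orange with both targets exact would need a negative amount; discard.
hummus + orange with both tight: 2.372 servings and 2.978 servings → $2.35.
So the least-cost plan costs $2.11.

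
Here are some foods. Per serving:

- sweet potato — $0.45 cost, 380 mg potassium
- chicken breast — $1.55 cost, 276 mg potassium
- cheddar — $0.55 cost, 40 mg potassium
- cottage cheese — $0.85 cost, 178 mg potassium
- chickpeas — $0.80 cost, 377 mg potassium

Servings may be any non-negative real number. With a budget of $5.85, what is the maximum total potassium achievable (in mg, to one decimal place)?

Potassium per dollar: sweet potato 844.4, chickpeas 471.2, cottage cheese 209.4, chicken breast 178.1, cheddar 72.73.
With no serving limits, spend the whole cost allowance on sweet potato: $5.85 / $0.45 × 380 mg = 4940.0 mg.

4940.0 mg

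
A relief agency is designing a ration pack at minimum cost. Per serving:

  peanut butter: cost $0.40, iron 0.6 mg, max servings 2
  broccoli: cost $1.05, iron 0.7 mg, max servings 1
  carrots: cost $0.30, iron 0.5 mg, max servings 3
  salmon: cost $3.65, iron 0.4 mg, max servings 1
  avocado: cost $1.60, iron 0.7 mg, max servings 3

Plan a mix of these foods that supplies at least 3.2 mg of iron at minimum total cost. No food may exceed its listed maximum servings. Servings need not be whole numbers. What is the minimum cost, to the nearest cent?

$2.45

Cost per mg of iron: carrots $0.6000, peanut butter $0.6667, broccoli $1.5000, avocado $2.2857, salmon $9.1250.
Take 3 servings of carrots: +1.5 mg iron for $0.90 (total $0.90, still need 1.7 mg).
Take 2 servings of peanut butter: +1.2 mg iron for $0.80 (total $1.70, still need 0.5 mg).
Take 0.7143 servings of broccoli: +0.5 mg iron for $0.75 (total $2.45, still need 0.0 mg).
Greedy by cheapest-per-mg is optimal for a single linear constraint, so the minimum cost is $2.45.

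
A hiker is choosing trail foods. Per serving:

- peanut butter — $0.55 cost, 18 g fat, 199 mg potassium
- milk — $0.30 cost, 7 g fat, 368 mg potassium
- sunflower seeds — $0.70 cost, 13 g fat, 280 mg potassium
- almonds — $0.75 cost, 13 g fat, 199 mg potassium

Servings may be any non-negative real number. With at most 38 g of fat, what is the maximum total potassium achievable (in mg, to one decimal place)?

1997.7 mg

Potassium per g fat: milk 52.57, sunflower seeds 21.54, almonds 15.31, peanut butter 11.06.
With no serving limits, spend the whole fat allowance on milk: 38 g / 7 g × 368 mg = 1997.7 mg.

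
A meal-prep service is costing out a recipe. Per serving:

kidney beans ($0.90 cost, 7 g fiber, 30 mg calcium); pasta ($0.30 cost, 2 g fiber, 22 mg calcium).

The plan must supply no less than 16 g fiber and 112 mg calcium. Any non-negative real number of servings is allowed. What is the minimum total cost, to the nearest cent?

$2.20

Two binding constraints pin down two serving amounts, so the optimal mix uses at most two foods. The candidates are each food alone (scaled to the tighter of fiber/calcium) and each pair with both constraints tight.
kidney beans only: max(16/7, 112/30) = 3.733 servings → $3.36.
pasta only: max(16/2, 112/22) = 8 servings → $2.40.
kidney beans + pasta with both tight: 1.362 servings and 3.234 servings → $2.20.
The minimum over all feasible corners is $2.20.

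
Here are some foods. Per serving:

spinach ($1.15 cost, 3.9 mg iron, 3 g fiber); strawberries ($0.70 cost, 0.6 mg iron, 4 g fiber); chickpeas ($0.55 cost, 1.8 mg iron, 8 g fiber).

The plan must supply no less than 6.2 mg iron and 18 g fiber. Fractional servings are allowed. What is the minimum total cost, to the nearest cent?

$1.87

Two binding constraints pin down two serving amounts, so the optimal mix uses at most two foods. The candidates are each food alone (scaled to the tighter of iron/fiber) and each pair with both constraints tight.
spinach only: max(6.2/3.9, 18/3) = 6 servings → $6.90.
strawberries only: max(6.2/0.6, 18/4) = 10.33 servings → $7.23.
chickpeas only: max(6.2/1.8, 18/8) = 3.444 servings → $1.89.
spinach + strawberries with both tight: 1.014 servings and 3.739 servings → $3.78.
spinach + chickpeas with both tight: 0.6667 servings and 2 servings → $1.87.
strawberries + chickpeas: the both-tight solution has a negative serving — not a feasible corner.
So the least-cost plan costs $1.87.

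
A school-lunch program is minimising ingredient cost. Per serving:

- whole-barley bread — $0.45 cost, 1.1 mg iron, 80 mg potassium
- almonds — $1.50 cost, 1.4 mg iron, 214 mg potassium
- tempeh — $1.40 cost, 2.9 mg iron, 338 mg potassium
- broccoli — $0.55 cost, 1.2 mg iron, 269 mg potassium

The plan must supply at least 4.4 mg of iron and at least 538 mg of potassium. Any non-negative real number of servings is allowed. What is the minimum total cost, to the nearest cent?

$1.87

An LP optimum is at a vertex; with two nutrient constraints at most two foods are used. Check each candidate.
whole-barley bread only: max(4.4/1.1, 538/80) = 6.725 servings → $3.03.
almonds only: max(4.4/1.4, 538/214) = 3.143 servings → $4.71.
tempeh only: max(4.4/2.9, 538/338) = 1.592 servings → $2.23.
broccoli only: max(4.4/1.2, 538/269) = 3.667 servings → $2.02.
whole-barley bread + almonds with both tight: 1.527 servings and 1.943 servings → $3.60.
whole-barley bread + tempeh: intersection lies outside the first quadrant.
whole-barley bread + broccoli with both tight: 2.691 servings and 1.2 servings → $1.87.
almonds + tempeh with both tight: 0.4953 servings and 1.278 servings → $2.53.
almonds + broccoli: intersection lies outside the first quadrant.
tempeh + broccoli with both tight: 1.437 servings and 0.1949 servings → $2.12.
So the least-cost plan costs $1.87.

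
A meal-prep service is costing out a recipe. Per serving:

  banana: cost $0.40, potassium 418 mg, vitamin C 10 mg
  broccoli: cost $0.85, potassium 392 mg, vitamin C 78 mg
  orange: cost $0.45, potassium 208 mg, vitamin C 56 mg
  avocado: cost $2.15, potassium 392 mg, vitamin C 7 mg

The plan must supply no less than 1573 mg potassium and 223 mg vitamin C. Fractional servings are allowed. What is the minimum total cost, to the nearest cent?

An LP optimum is at a vertex; with two nutrient constraints at most two foods are used. Check each candidate.
banana only: max(1573/418, 223/10) = 22.3 servings → $8.92.
broccoli only: max(1573/392, 223/78) = 4.013 servings → $3.41.
orange only: max(1573/208, 223/56) = 7.562 servings → $3.40.
avocado only: max(1573/392, 223/7) = 31.86 servings → $68.49.
banana + broccoli with both tight: 1.23 servings and 2.701 servings → $2.79.
banana + orange with both tight: 1.955 servings and 3.633 servings → $2.42.
banana + avocado with both targets exact would need a negative amount; discard.
broccoli + orange: the both-tight solution has a negative serving — not a feasible corner.
broccoli + avocado with both tight: 2.745 servings and 1.268 servings → $5.06.
orange + avocado with both tight: 3.728 servings and 2.035 servings → $6.05.
Cheapest feasible corner: $2.42.

$2.42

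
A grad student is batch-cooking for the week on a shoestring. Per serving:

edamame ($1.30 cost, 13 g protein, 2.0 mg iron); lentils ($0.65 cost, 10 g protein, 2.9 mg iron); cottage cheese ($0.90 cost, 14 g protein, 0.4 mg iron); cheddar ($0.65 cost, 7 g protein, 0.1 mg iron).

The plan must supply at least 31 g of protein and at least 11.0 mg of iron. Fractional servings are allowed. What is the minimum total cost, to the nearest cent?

$2.47

For a min-cost LP with two ≥-constraints, a basic feasible solution has at most two positive variables.
edamame only: max(31/13, 11.0/2.0) = 5.5 servings → $7.15.
lentils only: max(31/10, 11.0/2.9) = 3.793 servings → $2.47.
cottage cheese only: max(31/14, 11.0/0.4) = 27.5 servings → $24.75.
cheddar only: max(31/7, 11.0/0.1) = 110 servings → $71.50.
edamame + lentils: intersection lies outside the first quadrant.
edamame + cottage cheese with both targets exact would need a negative amount; discard.
edamame + cheddar: intersection lies outside the first quadrant.
lentils + cottage cheese with both targets exact would need a negative amount; discard.
lentils + cheddar with both targets exact would need a negative amount; discard.
cottage cheese + cheddar with both targets exact would need a negative amount; discard.
Cheapest feasible corner: $2.47.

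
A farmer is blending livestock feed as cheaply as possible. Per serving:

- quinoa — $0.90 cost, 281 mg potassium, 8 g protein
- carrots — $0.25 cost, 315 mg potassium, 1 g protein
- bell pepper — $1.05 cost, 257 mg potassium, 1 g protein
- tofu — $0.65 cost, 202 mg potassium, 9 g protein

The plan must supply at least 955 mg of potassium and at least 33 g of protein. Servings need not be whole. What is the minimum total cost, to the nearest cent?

Minimising a linear cost over {potassium ≥ 955, protein ≥ 33, servings ≥ 0} — the optimum is at a vertex, using one or two foods.
quinoa only: max(955/281, 33/8) = 4.125 servings → $3.71.
carrots only: max(955/315, 33/1) = 33 servings → $8.25.
bell pepper only: max(955/257, 33/1) = 33 servings → $34.65.
tofu only: max(955/202, 33/9) = 4.728 servings → $3.07.
quinoa + carrots: the both-tight solution has a negative serving — not a feasible corner.
quinoa + bell pepper: intersection lies outside the first quadrant.
quinoa + tofu with both tight: 2.113 servings and 1.789 servings → $3.06.
carrots + bell pepper with both targets exact would need a negative amount; discard.
carrots + tofu with both tight: 0.7326 servings and 3.585 servings → $2.51.
bell pepper + tofu with both tight: 0.9138 servings and 3.565 servings → $3.28.
Cheapest feasible corner: $2.51.

$2.51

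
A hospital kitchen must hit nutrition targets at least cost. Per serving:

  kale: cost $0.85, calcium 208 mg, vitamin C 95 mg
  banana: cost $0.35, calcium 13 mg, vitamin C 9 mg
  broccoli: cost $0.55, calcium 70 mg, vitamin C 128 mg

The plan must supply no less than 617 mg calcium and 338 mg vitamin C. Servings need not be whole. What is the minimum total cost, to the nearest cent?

$2.68

Two binding constraints pin down two serving amounts, so the optimal mix uses at most two foods. The candidates are each food alone (scaled to the tighter of calcium/vitamin C) and each pair with both constraints tight.
kale only: max(617/208, 338/95) = 3.558 servings → $3.02.
banana only: max(617/13, 338/9) = 47.46 servings → $16.61.
broccoli only: max(617/70, 338/128) = 8.814 servings → $4.85.
kale + banana with both tight: 1.819 servings and 18.35 servings → $7.97.
kale + broccoli with both tight: 2.769 servings and 0.5852 servings → $2.68.
banana + broccoli with both targets exact would need a negative amount; discard.
Cheapest feasible corner: $2.68.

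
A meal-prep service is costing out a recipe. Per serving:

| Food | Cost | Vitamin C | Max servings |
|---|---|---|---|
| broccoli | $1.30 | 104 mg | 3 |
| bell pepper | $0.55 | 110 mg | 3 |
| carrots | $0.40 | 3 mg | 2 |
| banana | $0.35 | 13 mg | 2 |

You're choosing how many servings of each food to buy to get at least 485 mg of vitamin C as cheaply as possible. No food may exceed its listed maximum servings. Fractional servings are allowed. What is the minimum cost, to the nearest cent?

$3.59

Cost per mg of vitamin C: bell pepper $0.0050, broccoli $0.0125, banana $0.0269, carrots $0.1333.
Take 3 servings of bell pepper: +330.0 mg vitamin C for $1.65 (total $1.65, still need 155.0 mg).
Take 1.49 servings of broccoli: +155.0 mg vitamin C for $1.94 (total $3.59, still need 0.0 mg).
Filling from the cheapest source first is optimal under one linear minimum: $3.59.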